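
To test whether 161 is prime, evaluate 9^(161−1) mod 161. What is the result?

9^1 ≡ 9 (mod 161)
9^2 ≡ 9^2 = 81 ≡ 81 (mod 161)
9^4 ≡ 81^2 = 6561 ≡ 121 (mod 161)
9^8 ≡ 121^2 = 14641 ≡ 151 (mod 161)
9^16 ≡ 151^2 = 22801 ≡ 100 (mod 161)
9^32 ≡ 100^2 = 10000 ≡ 18 (mod 161)
9^64 ≡ 18^2 = 324 ≡ 2 (mod 161)
9^128 ≡ 2^2 = 4 ≡ 4 (mod 161)
160 = 128 + 32 in binary powers of 2.
So 9^160 ≡ 4 · 18 ≡ 72 (mod 161).
Since 72 ≠ 1, base 9 is a Fermat witness: 161 is composite.

72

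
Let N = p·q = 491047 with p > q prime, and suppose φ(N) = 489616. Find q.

569

φ(n) = (p−1)(q−1) = n − (p+q) + 1, so p + q = 491047 − 489616 + 1 = 1432.
p and q are the roots of t² − 1432t + 491047 = 0.
Discriminant: 1432² − 4·491047 = 2050624 − 1964188 = 86436; √86436 = 294.
q = (1432 − 294)/2 = 569, p = (1432 + 294)/2 = 863.
Check: 569 · 863 = 491047.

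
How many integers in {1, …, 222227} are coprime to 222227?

Factor: 222227 = 29 · 79 · 97.
φ(222227) = (29−1) · (79−1) · (97−1) = 28 · 78 · 96 = 209664.

209664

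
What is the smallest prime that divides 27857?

27857 is odd.
Digit sum 29, not divisible by 3.
Ends in 7: not divisible by 5.
7: 27857 = 7·3979 + 4
11: 27857 = 11·2532 + 5
13: 27857 = 13·2142 + 11
17: 27857 = 17·1638 + 11
19: 27857 = 19·1466 + 3
23: 27857 = 23·1211 + 4
29: 27857 = 29·960 + 17
31: 27857 = 31·898 + 19
37: 27857 = 37·752 + 33
41: 27857 = 41·679 + 18
43: 27857 = 43·647 + 36
47: 27857 = 47·592 + 33
53: 27857 = 53·525 + 32
59: 27857 = 59·472 + 9
61: 27857 = 61·456 + 41
67: 27857 = 67·415 + 52
71: 27857 = 71·392 + 25
73: 27857 = 73·381 + 44
79: 27857 = 79·352 + 49
83: 27857 = 83·335 + 52
89: 27857 = 89·313

89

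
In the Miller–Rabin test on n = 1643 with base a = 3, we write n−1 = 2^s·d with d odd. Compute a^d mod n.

1532

1643 − 1 = 1642 = 2^1 · 821, so d = 821.
3^1 ≡ 3 (mod 1643)
3^2 ≡ 3^2 = 9 ≡ 9 (mod 1643)
3^4 ≡ 9^2 = 81 ≡ 81 (mod 1643)
3^8 ≡ 81^2 = 6561 ≡ 1632 (mod 1643)
3^16 ≡ 1632^2 = 2663424 ≡ 121 (mod 1643)
3^32 ≡ 121^2 = 14641 ≡ 1497 (mod 1643)
3^64 ≡ 1497^2 = 2241009 ≡ 1600 (mod 1643)
3^128 ≡ 1600^2 = 2560000 ≡ 206 (mod 1643)
3^256 ≡ 206^2 = 42436 ≡ 1361 (mod 1643)
3^512 ≡ 1361^2 = 1852321 ≡ 660 (mod 1643)
821 = 512 + 256 + 32 + 16 + 4 + 1 in binary powers of 2.
So 3^821 ≡ 660 · 1361 · 1497 · 121 · 81 · 3 ≡ 1532 (mod 1643).
Squaring chain: 1532; never reaches −1, so base 3 is a Miller–Rabin witness that 1643 is composite.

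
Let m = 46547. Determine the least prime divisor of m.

89

46547 is odd.
Digit sum 26, not divisible by 3.
Ends in 7: not divisible by 5.
7: 46547 = 7·6649 + 4
11: 46547 = 11·4231 + 6
13: 46547 = 13·3580 + 7
17: 46547 = 17·2738 + 1
19: 46547 = 19·2449 + 16
23: 46547 = 23·2023 + 18
29: 46547 = 29·1605 + 2
31: 46547 = 31·1501 + 16
37: 46547 = 37·1258 + 1
41: 46547 = 41·1135 + 12
43: 46547 = 43·1082 + 21
47: 46547 = 47·990 + 17
53: 46547 = 53·878 + 13
59: 46547 = 59·788 + 55
61: 46547 = 61·763 + 4
67: 46547 = 67·694 + 49
71: 46547 = 71·655 + 42
73: 46547 = 73·637 + 46
79: 46547 = 79·589 + 16
83: 46547 = 83·560 + 67
89: 46547 = 89·523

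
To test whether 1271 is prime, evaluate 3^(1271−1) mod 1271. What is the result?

893

3^1 ≡ 3 (mod 1271)
3^2 ≡ 3^2 = 9 ≡ 9 (mod 1271)
3^4 ≡ 9^2 = 81 ≡ 81 (mod 1271)
3^8 ≡ 81^2 = 6561 ≡ 206 (mod 1271)
3^16 ≡ 206^2 = 42436 ≡ 493 (mod 1271)
3^32 ≡ 493^2 = 243049 ≡ 288 (mod 1271)
3^64 ≡ 288^2 = 82944 ≡ 329 (mod 1271)
3^128 ≡ 329^2 = 108241 ≡ 206 (mod 1271)
3^256 ≡ 206^2 = 42436 ≡ 493 (mod 1271)
3^512 ≡ 493^2 = 243049 ≡ 288 (mod 1271)
3^1024 ≡ 288^2 = 82944 ≡ 329 (mod 1271)
1270 = 1024 + 128 + 64 + 32 + 16 + 4 + 2 in binary powers of 2.
So 3^1270 ≡ 329 · 206 · 329 · 288 · 493 · 81 · 9 ≡ 893 (mod 1271).
Since 893 ≠ 1, base 3 is a Fermat witness: 1271 is composite.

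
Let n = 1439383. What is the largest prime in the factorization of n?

1439383 = 11 · 130853
130853 = 19 · 6887
6887 = 71 · 97
97 is prime.
So 1439383 = 11 · 19 · 71 · 97; the largest prime factor is 97.

97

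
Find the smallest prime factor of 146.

146 is even: 2 divides it.

2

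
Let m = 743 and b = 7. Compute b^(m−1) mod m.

1

7^1 ≡ 7 (mod 743)
7^2 ≡ 7^2 = 49 ≡ 49 (mod 743)
7^4 ≡ 49^2 = 2401 ≡ 172 (mod 743)
7^8 ≡ 172^2 = 29584 ≡ 607 (mod 743)
7^16 ≡ 607^2 = 368449 ≡ 664 (mod 743)
7^32 ≡ 664^2 = 440896 ≡ 297 (mod 743)
7^64 ≡ 297^2 = 88209 ≡ 535 (mod 743)
7^128 ≡ 535^2 = 286225 ≡ 170 (mod 743)
7^256 ≡ 170^2 = 28900 ≡ 666 (mod 743)
7^512 ≡ 666^2 = 443556 ≡ 728 (mod 743)
742 = 512 + 128 + 64 + 32 + 4 + 2 in binary powers of 2.
So 7^742 ≡ 728 · 170 · 535 · 297 · 172 · 49 ≡ 1 (mod 743).
Since the result is 1, base 7 gives no evidence that 743 is composite.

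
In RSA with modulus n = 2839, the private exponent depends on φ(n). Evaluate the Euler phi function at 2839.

2656

Factor: 2839 = 17 · 167.
φ(2839) = (17−1) · (167−1) = 16 · 166 = 2656.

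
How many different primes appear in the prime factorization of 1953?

3

1953 = 3^2 · 217
217 = 7 · 31
1953 = 3^2 · 7 · 31, which has 3 distinct prime factors.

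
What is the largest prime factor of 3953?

3953 = 59 · 67
67 is prime.
So 3953 = 59 · 67; the largest prime factor is 67.

67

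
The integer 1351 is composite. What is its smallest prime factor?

7

1351 is odd.
Digit sum 10, not divisible by 3.
Ends in 1: not divisible by 5.
7: 1351 = 7·193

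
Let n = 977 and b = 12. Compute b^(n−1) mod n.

12^1 ≡ 12 (mod 977)
12^2 ≡ 12^2 = 144 ≡ 144 (mod 977)
12^4 ≡ 144^2 = 20736 ≡ 219 (mod 977)
12^8 ≡ 219^2 = 47961 ≡ 88 (mod 977)
12^16 ≡ 88^2 = 7744 ≡ 905 (mod 977)
12^32 ≡ 905^2 = 819025 ≡ 299 (mod 977)
12^64 ≡ 299^2 = 89401 ≡ 494 (mod 977)
12^128 ≡ 494^2 = 244036 ≡ 763 (mod 977)
12^256 ≡ 763^2 = 582169 ≡ 854 (mod 977)
12^512 ≡ 854^2 = 729316 ≡ 474 (mod 977)
976 = 512 + 256 + 128 + 64 + 16 in binary powers of 2.
So 12^976 ≡ 474 · 854 · 763 · 494 · 905 ≡ 1 (mod 977).
Since the result is 1, base 12 gives no evidence that 977 is composite.

1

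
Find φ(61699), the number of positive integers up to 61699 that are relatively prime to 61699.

Factor: 61699 = 11 · 71 · 79.
φ(61699) = (11−1) · (71−1) · (79−1) = 10 · 70 · 78 = 54600.

54600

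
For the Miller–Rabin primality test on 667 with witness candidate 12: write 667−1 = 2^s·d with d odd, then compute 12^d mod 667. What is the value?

302

667 − 1 = 666 = 2^1 · 333, so d = 333.
12^1 ≡ 12 (mod 667)
12^2 ≡ 12^2 = 144 ≡ 144 (mod 667)
12^4 ≡ 144^2 = 20736 ≡ 59 (mod 667)
12^8 ≡ 59^2 = 3481 ≡ 146 (mod 667)
12^16 ≡ 146^2 = 21316 ≡ 639 (mod 667)
12^32 ≡ 639^2 = 408321 ≡ 117 (mod 667)
12^64 ≡ 117^2 = 13689 ≡ 349 (mod 667)
12^128 ≡ 349^2 = 121801 ≡ 407 (mod 667)
12^256 ≡ 407^2 = 165649 ≡ 233 (mod 667)
333 = 256 + 64 + 8 + 4 + 1 in binary powers of 2.
So 12^333 ≡ 233 · 349 · 146 · 59 · 12 ≡ 302 (mod 667).
Squaring chain: 302; never reaches −1, so base 12 is a Miller–Rabin witness that 667 is composite.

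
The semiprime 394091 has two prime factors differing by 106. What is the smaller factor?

Since p = q + 106, we have 394091 = q(q + 106), so q² + 106q − 394091 = 0.
Discriminant: 106² + 4·394091 = 11236 + 1576364 = 1587600; √1587600 = 1260.
q = (−106 + 1260)/2 = 577, and p = q + 106 = 683.
Check: 577 · 683 = 394091.

577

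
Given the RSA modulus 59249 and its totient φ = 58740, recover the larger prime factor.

331

φ(n) = (p−1)(q−1) = n − (p+q) + 1, so p + q = 59249 − 58740 + 1 = 510.
p and q are the roots of t² − 510t + 59249 = 0.
Discriminant: 510² − 4·59249 = 260100 − 236996 = 23104; √23104 = 152.
q = (510 − 152)/2 = 179, p = (510 + 152)/2 = 331.
Check: 179 · 331 = 59249.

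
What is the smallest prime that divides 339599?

13

339599 is odd.
Digit sum 38, not divisible by 3.
Ends in 9: not divisible by 5.
7: 339599 = 7·48514 + 1
11: 339599 = 11·30872 + 7
13: 339599 = 13·26123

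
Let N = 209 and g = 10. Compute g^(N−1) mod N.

199

10^1 ≡ 10 (mod 209)
10^2 ≡ 10^2 = 100 ≡ 100 (mod 209)
10^4 ≡ 100^2 = 10000 ≡ 177 (mod 209)
10^8 ≡ 177^2 = 31329 ≡ 188 (mod 209)
10^16 ≡ 188^2 = 35344 ≡ 23 (mod 209)
10^32 ≡ 23^2 = 529 ≡ 111 (mod 209)
10^64 ≡ 111^2 = 12321 ≡ 199 (mod 209)
10^128 ≡ 199^2 = 39601 ≡ 100 (mod 209)
208 = 128 + 64 + 16 in binary powers of 2.
So 10^208 ≡ 100 · 199 · 23 ≡ 199 (mod 209).
Since 199 ≠ 1, base 10 is a Fermat witness: 209 is composite.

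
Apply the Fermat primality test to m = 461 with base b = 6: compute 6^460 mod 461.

6^1 ≡ 6 (mod 461)
6^2 ≡ 6^2 = 36 ≡ 36 (mod 461)
6^4 ≡ 36^2 = 1296 ≡ 374 (mod 461)
6^8 ≡ 374^2 = 139876 ≡ 193 (mod 461)
6^16 ≡ 193^2 = 37249 ≡ 369 (mod 461)
6^32 ≡ 369^2 = 136161 ≡ 166 (mod 461)
6^64 ≡ 166^2 = 27556 ≡ 357 (mod 461)
6^128 ≡ 357^2 = 127449 ≡ 213 (mod 461)
6^256 ≡ 213^2 = 45369 ≡ 191 (mod 461)
460 = 256 + 128 + 64 + 8 + 4 in binary powers of 2.
So 6^460 ≡ 191 · 213 · 357 · 193 · 374 ≡ 1 (mod 461).
Since the result is 1, base 6 gives no evidence that 461 is composite.

1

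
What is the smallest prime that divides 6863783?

6863783 is odd.
Digit sum 41, not divisible by 3.
Ends in 3: not divisible by 5.
7: 6863783 = 7·980540 + 3
11: 6863783 = 11·623980 + 3
13: 6863783 = 13·527983 + 4
17: 6863783 = 17·403751 + 16
19: 6863783 = 19·361251 + 14
23: 6863783 = 23·298425 + 8
29: 6863783 = 29·236682 + 5
31: 6863783 = 31·221412 + 11
37: 6863783 = 37·185507 + 24
41: 6863783 = 41·167409 + 14
43: 6863783 = 43·159622 + 37
47: 6863783 = 47·146037 + 44
53: 6863783 = 53·129505 + 18
59: 6863783 = 59·116335 + 18
61: 6863783 = 61·112521 + 2
67: 6863783 = 67·102444 + 35
71: 6863783 = 71·96673

71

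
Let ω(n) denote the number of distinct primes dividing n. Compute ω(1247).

1247 = 29 · 43
1247 = 29 · 43, which has 2 distinct prime factors.

2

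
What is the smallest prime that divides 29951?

61

29951 is odd.
Digit sum 26, not divisible by 3.
Ends in 1: not divisible by 5.
7: 29951 = 7·4278 + 5
11: 29951 = 11·2722 + 9
13: 29951 = 13·2303 + 12
17: 29951 = 17·1761 + 14
19: 29951 = 19·1576 + 7
23: 29951 = 23·1302 + 5
29: 29951 = 29·1032 + 23
31: 29951 = 31·966 + 5
37: 29951 = 37·809 + 18
41: 29951 = 41·730 + 21
43: 29951 = 43·696 + 23
47: 29951 = 47·637 + 12
53: 29951 = 53·565 + 6
59: 29951 = 59·507 + 38
61: 29951 = 61·491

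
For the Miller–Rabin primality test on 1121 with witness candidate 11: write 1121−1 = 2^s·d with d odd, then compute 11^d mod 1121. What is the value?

976

1121 − 1 = 1120 = 2^5 · 35, so d = 35.
11^1 ≡ 11 (mod 1121)
11^2 ≡ 11^2 = 121 ≡ 121 (mod 1121)
11^4 ≡ 121^2 = 14641 ≡ 68 (mod 1121)
11^8 ≡ 68^2 = 4624 ≡ 140 (mod 1121)
11^16 ≡ 140^2 = 19600 ≡ 543 (mod 1121)
11^32 ≡ 543^2 = 294849 ≡ 26 (mod 1121)
35 = 32 + 2 + 1 in binary powers of 2.
So 11^35 ≡ 26 · 121 · 11 ≡ 976 (mod 1121).
Squaring chain: 976 → 847 → 1090 → 961 → 938; never reaches −1, so base 11 is a Miller–Rabin witness that 1121 is composite.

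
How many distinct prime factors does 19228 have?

19228 = 2^2 · 4807
4807 = 11 · 437
437 = 19 · 23
19228 = 2^2 · 11 · 19 · 23, which has 4 distinct prime factors.

4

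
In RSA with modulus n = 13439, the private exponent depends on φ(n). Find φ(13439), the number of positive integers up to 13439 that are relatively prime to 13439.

Factor: 13439 = 89 · 151.
φ(13439) = (89−1) · (151−1) = 88 · 150 = 13200.

13200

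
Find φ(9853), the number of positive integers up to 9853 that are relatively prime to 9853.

Factor: 9853 = 59 · 167.
φ(9853) = (59−1) · (167−1) = 58 · 166 = 9628.

9628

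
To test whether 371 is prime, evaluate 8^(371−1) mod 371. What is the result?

8^1 ≡ 8 (mod 371)
8^2 ≡ 8^2 = 64 ≡ 64 (mod 371)
8^4 ≡ 64^2 = 4096 ≡ 15 (mod 371)
8^8 ≡ 15^2 = 225 ≡ 225 (mod 371)
8^16 ≡ 225^2 = 50625 ≡ 169 (mod 371)
8^32 ≡ 169^2 = 28561 ≡ 365 (mod 371)
8^64 ≡ 365^2 = 133225 ≡ 36 (mod 371)
8^128 ≡ 36^2 = 1296 ≡ 183 (mod 371)
8^256 ≡ 183^2 = 33489 ≡ 99 (mod 371)
370 = 256 + 64 + 32 + 16 + 2 in binary powers of 2.
So 8^370 ≡ 99 · 36 · 365 · 169 · 64 ≡ 218 (mod 371).
Since 218 ≠ 1, base 8 is a Fermat witness: 371 is composite.

218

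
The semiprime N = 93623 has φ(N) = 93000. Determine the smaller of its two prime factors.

251

φ(n) = (p−1)(q−1) = n − (p+q) + 1, so p + q = 93623 − 93000 + 1 = 624.
p and q are the roots of t² − 624t + 93623 = 0.
Discriminant: 624² − 4·93623 = 389376 − 374492 = 14884; √14884 = 122.
q = (624 − 122)/2 = 251, p = (624 + 122)/2 = 373.
Check: 251 · 373 = 93623.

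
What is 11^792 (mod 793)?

1

11^1 ≡ 11 (mod 793)
11^2 ≡ 11^2 = 121 ≡ 121 (mod 793)
11^4 ≡ 121^2 = 14641 ≡ 367 (mod 793)
11^8 ≡ 367^2 = 134689 ≡ 672 (mod 793)
11^16 ≡ 672^2 = 451584 ≡ 367 (mod 793)
11^32 ≡ 367^2 = 134689 ≡ 672 (mod 793)
11^64 ≡ 672^2 = 451584 ≡ 367 (mod 793)
11^128 ≡ 367^2 = 134689 ≡ 672 (mod 793)
11^256 ≡ 672^2 = 451584 ≡ 367 (mod 793)
11^512 ≡ 367^2 = 134689 ≡ 672 (mod 793)
792 = 512 + 256 + 16 + 8 in binary powers of 2.
So 11^792 ≡ 672 · 367 · 367 · 672 ≡ 1 (mod 793).
Since the result is 1, base 11 gives no evidence that 793 is composite.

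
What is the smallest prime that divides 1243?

11

1243 is odd.
Digit sum 10, not divisible by 3.
Ends in 3: not divisible by 5.
7: 1243 = 7·177 + 4
11: 1243 = 11·113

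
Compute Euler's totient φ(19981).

17472

Factor: 19981 = 13 · 29 · 53.
φ(19981) = (13−1) · (29−1) · (53−1) = 12 · 28 · 52 = 17472.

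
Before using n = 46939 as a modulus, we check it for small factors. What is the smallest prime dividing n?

73

46939 is odd.
Digit sum 31, not divisible by 3.
Ends in 9: not divisible by 5.
7: 46939 = 7·6705 + 4
11: 46939 = 11·4267 + 2
13: 46939 = 13·3610 + 9
17: 46939 = 17·2761 + 2
19: 46939 = 19·2470 + 9
23: 46939 = 23·2040 + 19
29: 46939 = 29·1618 + 17
31: 46939 = 31·1514 + 5
37: 46939 = 37·1268 + 23
41: 46939 = 41·1144 + 35
43: 46939 = 43·1091 + 26
47: 46939 = 47·998 + 33
53: 46939 = 53·885 + 34
59: 46939 = 59·795 + 34
61: 46939 = 61·769 + 30
67: 46939 = 67·700 + 39
71: 46939 = 71·661 + 8
73: 46939 = 73·643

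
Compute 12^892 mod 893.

12^1 ≡ 12 (mod 893)
12^2 ≡ 12^2 = 144 ≡ 144 (mod 893)
12^4 ≡ 144^2 = 20736 ≡ 197 (mod 893)
12^8 ≡ 197^2 = 38809 ≡ 410 (mod 893)
12^16 ≡ 410^2 = 168100 ≡ 216 (mod 893)
12^32 ≡ 216^2 = 46656 ≡ 220 (mod 893)
12^64 ≡ 220^2 = 48400 ≡ 178 (mod 893)
12^128 ≡ 178^2 = 31684 ≡ 429 (mod 893)
12^256 ≡ 429^2 = 184041 ≡ 83 (mod 893)
12^512 ≡ 83^2 = 6889 ≡ 638 (mod 893)
892 = 512 + 256 + 64 + 32 + 16 + 8 + 4 in binary powers of 2.
So 12^892 ≡ 638 · 83 · 178 · 220 · 216 · 410 · 197 ≡ 178 (mod 893).
Since 178 ≠ 1, base 12 is a Fermat witness: 893 is composite.

178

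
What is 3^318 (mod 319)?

5

3^1 ≡ 3 (mod 319)
3^2 ≡ 3^2 = 9 ≡ 9 (mod 319)
3^4 ≡ 9^2 = 81 ≡ 81 (mod 319)
3^8 ≡ 81^2 = 6561 ≡ 181 (mod 319)
3^16 ≡ 181^2 = 32761 ≡ 223 (mod 319)
3^32 ≡ 223^2 = 49729 ≡ 284 (mod 319)
3^64 ≡ 284^2 = 80656 ≡ 268 (mod 319)
3^128 ≡ 268^2 = 71824 ≡ 49 (mod 319)
3^256 ≡ 49^2 = 2401 ≡ 168 (mod 319)
318 = 256 + 32 + 16 + 8 + 4 + 2 in binary powers of 2.
So 3^318 ≡ 168 · 284 · 223 · 181 · 81 · 9 ≡ 5 (mod 319).
Since 5 ≠ 1, base 3 is a Fermat witness: 319 is composite.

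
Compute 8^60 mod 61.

8^1 ≡ 8 (mod 61)
8^2 ≡ 8^2 = 64 ≡ 3 (mod 61)
8^4 ≡ 3^2 = 9 ≡ 9 (mod 61)
8^8 ≡ 9^2 = 81 ≡ 20 (mod 61)
8^16 ≡ 20^2 = 400 ≡ 34 (mod 61)
8^32 ≡ 34^2 = 1156 ≡ 58 (mod 61)
60 = 32 + 16 + 8 + 4 in binary powers of 2.
So 8^60 ≡ 58 · 34 · 20 · 9 ≡ 1 (mod 61).
Since the result is 1, base 8 gives no evidence that 61 is composite.

1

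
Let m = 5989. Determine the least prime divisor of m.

5989 is odd.
Digit sum 31, not divisible by 3.
Ends in 9: not divisible by 5.
7: 5989 = 7·855 + 4
11: 5989 = 11·544 + 5
13: 5989 = 13·460 + 9
17: 5989 = 17·352 + 5
19: 5989 = 19·315 + 4
23: 5989 = 23·260 + 9
29: 5989 = 29·206 + 15
31: 5989 = 31·193 + 6
37: 5989 = 37·161 + 32
41: 5989 = 41·146 + 3
43: 5989 = 43·139 + 12
47: 5989 = 47·127 + 20
53: 5989 = 53·113

53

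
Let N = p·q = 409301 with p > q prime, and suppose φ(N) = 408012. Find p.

727

φ(n) = (p−1)(q−1) = n − (p+q) + 1, so p + q = 409301 − 408012 + 1 = 1290.
p and q are the roots of t² − 1290t + 409301 = 0.
Discriminant: 1290² − 4·409301 = 1664100 − 1637204 = 26896; √26896 = 164.
q = (1290 − 164)/2 = 563, p = (1290 + 164)/2 = 727.
Check: 563 · 727 = 409301.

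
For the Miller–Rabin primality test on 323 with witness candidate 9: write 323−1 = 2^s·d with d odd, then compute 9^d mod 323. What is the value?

264

323 − 1 = 322 = 2^1 · 161, so d = 161.
9^1 ≡ 9 (mod 323)
9^2 ≡ 9^2 = 81 ≡ 81 (mod 323)
9^4 ≡ 81^2 = 6561 ≡ 101 (mod 323)
9^8 ≡ 101^2 = 10201 ≡ 188 (mod 323)
9^16 ≡ 188^2 = 35344 ≡ 137 (mod 323)
9^32 ≡ 137^2 = 18769 ≡ 35 (mod 323)
9^64 ≡ 35^2 = 1225 ≡ 256 (mod 323)
9^128 ≡ 256^2 = 65536 ≡ 290 (mod 323)
161 = 128 + 32 + 1 in binary powers of 2.
So 9^161 ≡ 290 · 35 · 9 ≡ 264 (mod 323).
Squaring chain: 264; never reaches −1, so base 9 is a Miller–Rabin witness that 323 is composite.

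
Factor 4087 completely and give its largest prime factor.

4087 = 61 · 67
67 is prime.
So 4087 = 61 · 67; the largest prime factor is 67.

67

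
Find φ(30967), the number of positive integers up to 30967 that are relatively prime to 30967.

Factor: 30967 = 173 · 179.
φ(30967) = (173−1) · (179−1) = 172 · 178 = 30616.

30616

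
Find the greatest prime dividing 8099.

8099 = 7 · 1157
1157 = 13 · 89
89 is prime.
So 8099 = 7 · 13 · 89; the largest prime factor is 89.

89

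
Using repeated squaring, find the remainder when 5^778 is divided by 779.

5^1 ≡ 5 (mod 779)
5^2 ≡ 5^2 = 25 ≡ 25 (mod 779)
5^4 ≡ 25^2 = 625 ≡ 625 (mod 779)
5^8 ≡ 625^2 = 390625 ≡ 346 (mod 779)
5^16 ≡ 346^2 = 119716 ≡ 529 (mod 779)
5^32 ≡ 529^2 = 279841 ≡ 180 (mod 779)
5^64 ≡ 180^2 = 32400 ≡ 461 (mod 779)
5^128 ≡ 461^2 = 212521 ≡ 633 (mod 779)
5^256 ≡ 633^2 = 400689 ≡ 283 (mod 779)
5^512 ≡ 283^2 = 80089 ≡ 631 (mod 779)
778 = 512 + 256 + 8 + 2 in binary powers of 2.
So 5^778 ≡ 631 · 283 · 346 · 25 ≡ 720 (mod 779).
Since 720 ≠ 1, base 5 is a Fermat witness: 779 is composite.

720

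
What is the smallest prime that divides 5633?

43

5633 is odd.
Digit sum 17, not divisible by 3.
Ends in 3: not divisible by 5.
7: 5633 = 7·804 + 5
11: 5633 = 11·512 + 1
13: 5633 = 13·433 + 4
17: 5633 = 17·331 + 6
19: 5633 = 19·296 + 9
23: 5633 = 23·244 + 21
29: 5633 = 29·194 + 7
31: 5633 = 31·181 + 22
37: 5633 = 37·152 + 9
41: 5633 = 41·137 + 16
43: 5633 = 43·131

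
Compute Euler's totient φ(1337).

1140

Factor: 1337 = 7 · 191.
φ(1337) = (7−1) · (191−1) = 6 · 190 = 1140.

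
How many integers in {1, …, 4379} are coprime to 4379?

4200

Factor: 4379 = 29 · 151.
φ(4379) = (29−1) · (151−1) = 28 · 150 = 4200.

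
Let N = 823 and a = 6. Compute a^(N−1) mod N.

6^1 ≡ 6 (mod 823)
6^2 ≡ 6^2 = 36 ≡ 36 (mod 823)
6^4 ≡ 36^2 = 1296 ≡ 473 (mod 823)
6^8 ≡ 473^2 = 223729 ≡ 696 (mod 823)
6^16 ≡ 696^2 = 484416 ≡ 492 (mod 823)
6^32 ≡ 492^2 = 242064 ≡ 102 (mod 823)
6^64 ≡ 102^2 = 10404 ≡ 528 (mod 823)
6^128 ≡ 528^2 = 278784 ≡ 610 (mod 823)
6^256 ≡ 610^2 = 372100 ≡ 104 (mod 823)
6^512 ≡ 104^2 = 10816 ≡ 117 (mod 823)
822 = 512 + 256 + 32 + 16 + 4 + 2 in binary powers of 2.
So 6^822 ≡ 117 · 104 · 102 · 492 · 473 · 36 ≡ 1 (mod 823).
Since the result is 1, base 6 gives no evidence that 823 is composite.

1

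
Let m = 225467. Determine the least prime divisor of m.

11

225467 is odd.
Digit sum 26, not divisible by 3.
Ends in 7: not divisible by 5.
7: 225467 = 7·32209 + 4
11: 225467 = 11·20497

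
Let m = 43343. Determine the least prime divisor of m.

43343 is odd.
Digit sum 17, not divisible by 3.
Ends in 3: not divisible by 5.
7: 43343 = 7·6191 + 6
11: 43343 = 11·3940 + 3
13: 43343 = 13·3334 + 1
17: 43343 = 17·2549 + 10
19: 43343 = 19·2281 + 4
23: 43343 = 23·1884 + 11
29: 43343 = 29·1494 + 17
31: 43343 = 31·1398 + 5
37: 43343 = 37·1171 + 16
41: 43343 = 41·1057 + 6
43: 43343 = 43·1007 + 42
47: 43343 = 47·922 + 9
53: 43343 = 53·817 + 42
59: 43343 = 59·734 + 37
61: 43343 = 61·710 + 33
67: 43343 = 67·646 + 61
71: 43343 = 71·610 + 33
73: 43343 = 73·593 + 54
79: 43343 = 79·548 + 51
83: 43343 = 83·522 + 17
89: 43343 = 89·487

89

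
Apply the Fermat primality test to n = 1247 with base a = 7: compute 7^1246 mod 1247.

7^1 ≡ 7 (mod 1247)
7^2 ≡ 7^2 = 49 ≡ 49 (mod 1247)
7^4 ≡ 49^2 = 2401 ≡ 1154 (mod 1247)
7^8 ≡ 1154^2 = 1331716 ≡ 1167 (mod 1247)
7^16 ≡ 1167^2 = 1361889 ≡ 165 (mod 1247)
7^32 ≡ 165^2 = 27225 ≡ 1038 (mod 1247)
7^64 ≡ 1038^2 = 1077444 ≡ 36 (mod 1247)
7^128 ≡ 36^2 = 1296 ≡ 49 (mod 1247)
7^256 ≡ 49^2 = 2401 ≡ 1154 (mod 1247)
7^512 ≡ 1154^2 = 1331716 ≡ 1167 (mod 1247)
7^1024 ≡ 1167^2 = 1361889 ≡ 165 (mod 1247)
1246 = 1024 + 128 + 64 + 16 + 8 + 4 + 2 in binary powers of 2.
So 7^1246 ≡ 165 · 49 · 36 · 165 · 1167 · 1154 · 49 ≡ 552 (mod 1247).
Since 552 ≠ 1, base 7 is a Fermat witness: 1247 is composite.

552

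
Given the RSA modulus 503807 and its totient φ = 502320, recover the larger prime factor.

φ(n) = (p−1)(q−1) = n − (p+q) + 1, so p + q = 503807 − 502320 + 1 = 1488.
p and q are the roots of t² − 1488t + 503807 = 0.
Discriminant: 1488² − 4·503807 = 2214144 − 2015228 = 198916; √198916 = 446.
q = (1488 − 446)/2 = 521, p = (1488 + 446)/2 = 967.
Check: 521 · 967 = 503807.

967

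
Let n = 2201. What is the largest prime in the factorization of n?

71

2201 = 31 · 71
71 is prime.
So 2201 = 31 · 71; the largest prime factor is 71.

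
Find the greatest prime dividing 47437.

89

47437 = 13 · 3649
3649 = 41 · 89
89 is prime.
So 47437 = 13 · 41 · 89; the largest prime factor is 89.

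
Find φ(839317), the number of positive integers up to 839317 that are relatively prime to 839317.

Factor: 839317 = 43 · 131 · 149.
φ(839317) = (43−1) · (131−1) · (149−1) = 42 · 130 · 148 = 808080.

808080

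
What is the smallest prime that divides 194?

2

194 is even: 2 divides it.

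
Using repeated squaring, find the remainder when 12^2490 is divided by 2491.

12^1 ≡ 12 (mod 2491)
12^2 ≡ 12^2 = 144 ≡ 144 (mod 2491)
12^4 ≡ 144^2 = 20736 ≡ 808 (mod 2491)
12^8 ≡ 808^2 = 652864 ≡ 222 (mod 2491)
12^16 ≡ 222^2 = 49284 ≡ 1955 (mod 2491)
12^32 ≡ 1955^2 = 3822025 ≡ 831 (mod 2491)
12^64 ≡ 831^2 = 690561 ≡ 554 (mod 2491)
12^128 ≡ 554^2 = 306916 ≡ 523 (mod 2491)
12^256 ≡ 523^2 = 273529 ≡ 2010 (mod 2491)
12^512 ≡ 2010^2 = 4040100 ≡ 2189 (mod 2491)
12^1024 ≡ 2189^2 = 4791721 ≡ 1528 (mod 2491)
12^2048 ≡ 1528^2 = 2334784 ≡ 717 (mod 2491)
2490 = 2048 + 256 + 128 + 32 + 16 + 8 + 2 in binary powers of 2.
So 12^2490 ≡ 717 · 2010 · 523 · 831 · 1955 · 222 · 144 ≡ 873 (mod 2491).
Since 873 ≠ 1, base 12 is a Fermat witness: 2491 is composite.

873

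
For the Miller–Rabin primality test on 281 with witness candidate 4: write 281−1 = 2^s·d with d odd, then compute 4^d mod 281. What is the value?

281 − 1 = 280 = 2^3 · 35, so d = 35.
4^1 ≡ 4 (mod 281)
4^2 ≡ 4^2 = 16 ≡ 16 (mod 281)
4^4 ≡ 16^2 = 256 ≡ 256 (mod 281)
4^8 ≡ 256^2 = 65536 ≡ 63 (mod 281)
4^16 ≡ 63^2 = 3969 ≡ 35 (mod 281)
4^32 ≡ 35^2 = 1225 ≡ 101 (mod 281)
35 = 32 + 2 + 1 in binary powers of 2.
So 4^35 ≡ 101 · 16 · 4 ≡ 1 (mod 281).
Since 4^d ≡ 1 (mod 281), base 4 does not prove 281 composite.

1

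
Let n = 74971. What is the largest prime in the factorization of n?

74971 = 13 · 5767
5767 = 73 · 79
79 is prime.
So 74971 = 13 · 73 · 79; the largest prime factor is 79.

79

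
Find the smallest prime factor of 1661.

11

1661 is odd.
Digit sum 14, not divisible by 3.
Ends in 1: not divisible by 5.
7: 1661 = 7·237 + 2
11: 1661 = 11·151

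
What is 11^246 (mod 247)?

77

11^1 ≡ 11 (mod 247)
11^2 ≡ 11^2 = 121 ≡ 121 (mod 247)
11^4 ≡ 121^2 = 14641 ≡ 68 (mod 247)
11^8 ≡ 68^2 = 4624 ≡ 178 (mod 247)
11^16 ≡ 178^2 = 31684 ≡ 68 (mod 247)
11^32 ≡ 68^2 = 4624 ≡ 178 (mod 247)
11^64 ≡ 178^2 = 31684 ≡ 68 (mod 247)
11^128 ≡ 68^2 = 4624 ≡ 178 (mod 247)
246 = 128 + 64 + 32 + 16 + 4 + 2 in binary powers of 2.
So 11^246 ≡ 178 · 68 · 178 · 68 · 68 · 121 ≡ 77 (mod 247).
Since 77 ≠ 1, base 11 is a Fermat witness: 247 is composite.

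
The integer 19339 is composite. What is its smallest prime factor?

19339 is odd.
Digit sum 25, not divisible by 3.
Ends in 9: not divisible by 5.
7: 19339 = 7·2762 + 5
11: 19339 = 11·1758 + 1
13: 19339 = 13·1487 + 8
17: 19339 = 17·1137 + 10
19: 19339 = 19·1017 + 16
23: 19339 = 23·840 + 19
29: 19339 = 29·666 + 25
31: 19339 = 31·623 + 26
37: 19339 = 37·522 + 25
41: 19339 = 41·471 + 28
43: 19339 = 43·449 + 32
47: 19339 = 47·411 + 22
53: 19339 = 53·364 + 47
59: 19339 = 59·327 + 46
61: 19339 = 61·317 + 2
67: 19339 = 67·288 + 43
71: 19339 = 71·272 + 27
73: 19339 = 73·264 + 67
79: 19339 = 79·244 + 63
83: 19339 = 83·233

83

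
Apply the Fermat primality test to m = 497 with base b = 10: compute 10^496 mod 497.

10^1 ≡ 10 (mod 497)
10^2 ≡ 10^2 = 100 ≡ 100 (mod 497)
10^4 ≡ 100^2 = 10000 ≡ 60 (mod 497)
10^8 ≡ 60^2 = 3600 ≡ 121 (mod 497)
10^16 ≡ 121^2 = 14641 ≡ 228 (mod 497)
10^32 ≡ 228^2 = 51984 ≡ 296 (mod 497)
10^64 ≡ 296^2 = 87616 ≡ 144 (mod 497)
10^128 ≡ 144^2 = 20736 ≡ 359 (mod 497)
10^256 ≡ 359^2 = 128881 ≡ 158 (mod 497)
496 = 256 + 128 + 64 + 32 + 16 in binary powers of 2.
So 10^496 ≡ 158 · 359 · 144 · 296 · 228 ≡ 249 (mod 497).
Since 249 ≠ 1, base 10 is a Fermat witness: 497 is composite.

249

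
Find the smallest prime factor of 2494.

2

2494 is even: 2 divides it.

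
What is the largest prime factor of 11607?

11607 = 3 · 3869
3869 = 53 · 73
73 is prime.
So 11607 = 3 · 53 · 73; the largest prime factor is 73.

73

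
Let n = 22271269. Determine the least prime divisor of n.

67

22271269 is odd.
Digit sum 31, not divisible by 3.
Ends in 9: not divisible by 5.
7: 22271269 = 7·3181609 + 6
11: 22271269 = 11·2024660 + 9
13: 22271269 = 13·1713174 + 7
17: 22271269 = 17·1310074 + 11
19: 22271269 = 19·1172172 + 1
23: 22271269 = 23·968316 + 1
29: 22271269 = 29·767974 + 23
31: 22271269 = 31·718428 + 1
37: 22271269 = 37·601926 + 7
41: 22271269 = 41·543201 + 28
43: 22271269 = 43·517936 + 21
47: 22271269 = 47·473856 + 37
53: 22271269 = 53·420212 + 33
59: 22271269 = 59·377479 + 8
61: 22271269 = 61·365102 + 47
67: 22271269 = 67·332407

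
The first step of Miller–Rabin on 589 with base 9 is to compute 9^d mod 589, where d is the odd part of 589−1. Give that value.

589 − 1 = 588 = 2^2 · 147, so d = 147.
9^1 ≡ 9 (mod 589)
9^2 ≡ 9^2 = 81 ≡ 81 (mod 589)
9^4 ≡ 81^2 = 6561 ≡ 82 (mod 589)
9^8 ≡ 82^2 = 6724 ≡ 245 (mod 589)
9^16 ≡ 245^2 = 60025 ≡ 536 (mod 589)
9^32 ≡ 536^2 = 287296 ≡ 453 (mod 589)
9^64 ≡ 453^2 = 205209 ≡ 237 (mod 589)
9^128 ≡ 237^2 = 56169 ≡ 214 (mod 589)
147 = 128 + 16 + 2 + 1 in binary powers of 2.
So 9^147 ≡ 214 · 536 · 81 · 9 ≡ 64 (mod 589).
Squaring chain: 64 → 562; never reaches −1, so base 9 is a Miller–Rabin witness that 589 is composite.

64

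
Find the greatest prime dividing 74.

37

74 = 2 · 37
37 is prime.
So 74 = 2 · 37; the largest prime factor is 37.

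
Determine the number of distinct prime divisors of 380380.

6

380380 = 2^2 · 95095
95095 = 5 · 19019
19019 = 7 · 2717
2717 = 11 · 247
247 = 13 · 19
380380 = 2^2 · 5 · 7 · 11 · 13 · 19, which has 6 distinct prime factors.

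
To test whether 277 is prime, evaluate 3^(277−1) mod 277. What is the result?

3^1 ≡ 3 (mod 277)
3^2 ≡ 3^2 = 9 ≡ 9 (mod 277)
3^4 ≡ 9^2 = 81 ≡ 81 (mod 277)
3^8 ≡ 81^2 = 6561 ≡ 190 (mod 277)
3^16 ≡ 190^2 = 36100 ≡ 90 (mod 277)
3^32 ≡ 90^2 = 8100 ≡ 67 (mod 277)
3^64 ≡ 67^2 = 4489 ≡ 57 (mod 277)
3^128 ≡ 57^2 = 3249 ≡ 202 (mod 277)
3^256 ≡ 202^2 = 40804 ≡ 85 (mod 277)
276 = 256 + 16 + 4 in binary powers of 2.
So 3^276 ≡ 85 · 90 · 81 ≡ 1 (mod 277).
Since the result is 1, base 3 gives no evidence that 277 is composite.

1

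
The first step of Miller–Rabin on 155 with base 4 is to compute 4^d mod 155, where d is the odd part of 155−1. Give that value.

155 − 1 = 154 = 2^1 · 77, so d = 77.
4^1 ≡ 4 (mod 155)
4^2 ≡ 4^2 = 16 ≡ 16 (mod 155)
4^4 ≡ 16^2 = 256 ≡ 101 (mod 155)
4^8 ≡ 101^2 = 10201 ≡ 126 (mod 155)
4^16 ≡ 126^2 = 15876 ≡ 66 (mod 155)
4^32 ≡ 66^2 = 4356 ≡ 16 (mod 155)
4^64 ≡ 16^2 = 256 ≡ 101 (mod 155)
77 = 64 + 8 + 4 + 1 in binary powers of 2.
So 4^77 ≡ 101 · 126 · 101 · 4 ≡ 109 (mod 155).
Squaring chain: 109; never reaches −1, so base 4 is a Miller–Rabin witness that 155 is composite.

109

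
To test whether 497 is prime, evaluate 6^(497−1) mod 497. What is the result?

435

6^1 ≡ 6 (mod 497)
6^2 ≡ 6^2 = 36 ≡ 36 (mod 497)
6^4 ≡ 36^2 = 1296 ≡ 302 (mod 497)
6^8 ≡ 302^2 = 91204 ≡ 253 (mod 497)
6^16 ≡ 253^2 = 64009 ≡ 393 (mod 497)
6^32 ≡ 393^2 = 154449 ≡ 379 (mod 497)
6^64 ≡ 379^2 = 143641 ≡ 8 (mod 497)
6^128 ≡ 8^2 = 64 ≡ 64 (mod 497)
6^256 ≡ 64^2 = 4096 ≡ 120 (mod 497)
496 = 256 + 128 + 64 + 32 + 16 in binary powers of 2.
So 6^496 ≡ 120 · 64 · 8 · 379 · 393 ≡ 435 (mod 497).
Since 435 ≠ 1, base 6 is a Fermat witness: 497 is composite.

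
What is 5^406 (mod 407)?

104

5^1 ≡ 5 (mod 407)
5^2 ≡ 5^2 = 25 ≡ 25 (mod 407)
5^4 ≡ 25^2 = 625 ≡ 218 (mod 407)
5^8 ≡ 218^2 = 47524 ≡ 312 (mod 407)
5^16 ≡ 312^2 = 97344 ≡ 71 (mod 407)
5^32 ≡ 71^2 = 5041 ≡ 157 (mod 407)
5^64 ≡ 157^2 = 24649 ≡ 229 (mod 407)
5^128 ≡ 229^2 = 52441 ≡ 345 (mod 407)
5^256 ≡ 345^2 = 119025 ≡ 181 (mod 407)
406 = 256 + 128 + 16 + 4 + 2 in binary powers of 2.
So 5^406 ≡ 181 · 345 · 71 · 218 · 25 ≡ 104 (mod 407).
Since 104 ≠ 1, base 5 is a Fermat witness: 407 is composite.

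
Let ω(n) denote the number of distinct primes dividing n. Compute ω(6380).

4

6380 = 2^2 · 1595
1595 = 5 · 319
319 = 11 · 29
6380 = 2^2 · 5 · 11 · 29, which has 4 distinct prime factors.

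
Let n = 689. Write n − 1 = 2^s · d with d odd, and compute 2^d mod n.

689 − 1 = 688 = 2^4 · 43, so d = 43.
2^1 ≡ 2 (mod 689)
2^2 ≡ 2^2 = 4 ≡ 4 (mod 689)
2^4 ≡ 4^2 = 16 ≡ 16 (mod 689)
2^8 ≡ 16^2 = 256 ≡ 256 (mod 689)
2^16 ≡ 256^2 = 65536 ≡ 81 (mod 689)
2^32 ≡ 81^2 = 6561 ≡ 360 (mod 689)
43 = 32 + 8 + 2 + 1 in binary powers of 2.
So 2^43 ≡ 360 · 256 · 4 · 2 ≡ 50 (mod 689).
Squaring chain: 50 → 433 → 81 → 360; never reaches −1, so base 2 is a Miller–Rabin witness that 689 is composite.

50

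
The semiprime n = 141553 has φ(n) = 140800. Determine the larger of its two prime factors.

401

φ(n) = (p−1)(q−1) = n − (p+q) + 1, so p + q = 141553 − 140800 + 1 = 754.
p and q are the roots of t² − 754t + 141553 = 0.
Discriminant: 754² − 4·141553 = 568516 − 566212 = 2304; √2304 = 48.
q = (754 − 48)/2 = 353, p = (754 + 48)/2 = 401.
Check: 353 · 401 = 141553.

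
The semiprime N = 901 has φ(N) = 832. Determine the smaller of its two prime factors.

φ(n) = (p−1)(q−1) = n − (p+q) + 1, so p + q = 901 − 832 + 1 = 70.
p and q are the roots of t² − 70t + 901 = 0.
Discriminant: 70² − 4·901 = 4900 − 3604 = 1296; √1296 = 36.
q = (70 − 36)/2 = 17, p = (70 + 36)/2 = 53.
Check: 17 · 53 = 901.

17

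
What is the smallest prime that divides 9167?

9167 is odd.
Digit sum 23, not divisible by 3.
Ends in 7: not divisible by 5.
7: 9167 = 7·1309 + 4
11: 9167 = 11·833 + 4
13: 9167 = 13·705 + 2
17: 9167 = 17·539 + 4
19: 9167 = 19·482 + 9
23: 9167 = 23·398 + 13
29: 9167 = 29·316 + 3
31: 9167 = 31·295 + 22
37: 9167 = 37·247 + 28
41: 9167 = 41·223 + 24
43: 9167 = 43·213 + 8
47: 9167 = 47·195 + 2
53: 9167 = 53·172 + 51
59: 9167 = 59·155 + 22
61: 9167 = 61·150 + 17
67: 9167 = 67·136 + 55
71: 9167 = 71·129 + 8
73: 9167 = 73·125 + 42
79: 9167 = 79·116 + 3
83: 9167 = 83·110 + 37
89: 9167 = 89·103

89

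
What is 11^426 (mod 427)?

365

11^1 ≡ 11 (mod 427)
11^2 ≡ 11^2 = 121 ≡ 121 (mod 427)
11^4 ≡ 121^2 = 14641 ≡ 123 (mod 427)
11^8 ≡ 123^2 = 15129 ≡ 184 (mod 427)
11^16 ≡ 184^2 = 33856 ≡ 123 (mod 427)
11^32 ≡ 123^2 = 15129 ≡ 184 (mod 427)
11^64 ≡ 184^2 = 33856 ≡ 123 (mod 427)
11^128 ≡ 123^2 = 15129 ≡ 184 (mod 427)
11^256 ≡ 184^2 = 33856 ≡ 123 (mod 427)
426 = 256 + 128 + 32 + 8 + 2 in binary powers of 2.
So 11^426 ≡ 123 · 184 · 184 · 184 · 121 ≡ 365 (mod 427).
Since 365 ≠ 1, base 11 is a Fermat witness: 427 is composite.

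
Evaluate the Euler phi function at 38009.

37620

Factor: 38009 = 191 · 199.
φ(38009) = (191−1) · (199−1) = 190 · 198 = 37620.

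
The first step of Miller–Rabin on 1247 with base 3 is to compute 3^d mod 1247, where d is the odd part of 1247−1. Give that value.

824

1247 − 1 = 1246 = 2^1 · 623, so d = 623.
3^1 ≡ 3 (mod 1247)
3^2 ≡ 3^2 = 9 ≡ 9 (mod 1247)
3^4 ≡ 9^2 = 81 ≡ 81 (mod 1247)
3^8 ≡ 81^2 = 6561 ≡ 326 (mod 1247)
3^16 ≡ 326^2 = 106276 ≡ 281 (mod 1247)
3^32 ≡ 281^2 = 78961 ≡ 400 (mod 1247)
3^64 ≡ 400^2 = 160000 ≡ 384 (mod 1247)
3^128 ≡ 384^2 = 147456 ≡ 310 (mod 1247)
3^256 ≡ 310^2 = 96100 ≡ 81 (mod 1247)
3^512 ≡ 81^2 = 6561 ≡ 326 (mod 1247)
623 = 512 + 64 + 32 + 8 + 4 + 2 + 1 in binary powers of 2.
So 3^623 ≡ 326 · 384 · 400 · 326 · 81 · 9 · 3 ≡ 824 (mod 1247).
Squaring chain: 824; never reaches −1, so base 3 is a Miller–Rabin witness that 1247 is composite.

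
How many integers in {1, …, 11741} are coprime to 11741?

11484

Factor: 11741 = 59 · 199.
φ(11741) = (59−1) · (199−1) = 58 · 198 = 11484.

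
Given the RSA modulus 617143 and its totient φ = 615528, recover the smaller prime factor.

619

φ(n) = (p−1)(q−1) = n − (p+q) + 1, so p + q = 617143 − 615528 + 1 = 1616.
p and q are the roots of t² − 1616t + 617143 = 0.
Discriminant: 1616² − 4·617143 = 2611456 − 2468572 = 142884; √142884 = 378.
q = (1616 − 378)/2 = 619, p = (1616 + 378)/2 = 997.
Check: 619 · 997 = 617143.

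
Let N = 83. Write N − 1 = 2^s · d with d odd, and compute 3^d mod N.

1

83 − 1 = 82 = 2^1 · 41, so d = 41.
3^1 ≡ 3 (mod 83)
3^2 ≡ 3^2 = 9 ≡ 9 (mod 83)
3^4 ≡ 9^2 = 81 ≡ 81 (mod 83)
3^8 ≡ 81^2 = 6561 ≡ 4 (mod 83)
3^16 ≡ 4^2 = 16 ≡ 16 (mod 83)
3^32 ≡ 16^2 = 256 ≡ 7 (mod 83)
41 = 32 + 8 + 1 in binary powers of 2.
So 3^41 ≡ 7 · 4 · 3 ≡ 1 (mod 83).
Since 3^d ≡ 1 (mod 83), base 3 does not prove 83 composite.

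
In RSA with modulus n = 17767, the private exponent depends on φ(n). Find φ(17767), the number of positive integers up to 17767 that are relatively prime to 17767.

Factor: 17767 = 109 · 163.
φ(17767) = (109−1) · (163−1) = 108 · 162 = 17496.

17496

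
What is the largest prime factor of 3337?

3337 = 47 · 71
71 is prime.
So 3337 = 47 · 71; the largest prime factor is 71.

71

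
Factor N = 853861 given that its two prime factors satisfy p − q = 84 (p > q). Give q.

883

Since p = q + 84, we have 853861 = q(q + 84), so q² + 84q − 853861 = 0.
Discriminant: 84² + 4·853861 = 7056 + 3415444 = 3422500; √3422500 = 1850.
q = (−84 + 1850)/2 = 883, and p = q + 84 = 967.
Check: 883 · 967 = 853861.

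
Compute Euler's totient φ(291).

192

Factor: 291 = 3 · 97.
φ(291) = (3−1) · (97−1) = 2 · 96 = 192.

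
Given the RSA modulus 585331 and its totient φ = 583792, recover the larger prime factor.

φ(n) = (p−1)(q−1) = n − (p+q) + 1, so p + q = 585331 − 583792 + 1 = 1540.
p and q are the roots of t² − 1540t + 585331 = 0.
Discriminant: 1540² − 4·585331 = 2371600 − 2341324 = 30276; √30276 = 174.
q = (1540 − 174)/2 = 683, p = (1540 + 174)/2 = 857.
Check: 683 · 857 = 585331.

857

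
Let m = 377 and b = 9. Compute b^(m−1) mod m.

256

9^1 ≡ 9 (mod 377)
9^2 ≡ 9^2 = 81 ≡ 81 (mod 377)
9^4 ≡ 81^2 = 6561 ≡ 152 (mod 377)
9^8 ≡ 152^2 = 23104 ≡ 107 (mod 377)
9^16 ≡ 107^2 = 11449 ≡ 139 (mod 377)
9^32 ≡ 139^2 = 19321 ≡ 94 (mod 377)
9^64 ≡ 94^2 = 8836 ≡ 165 (mod 377)
9^128 ≡ 165^2 = 27225 ≡ 81 (mod 377)
9^256 ≡ 81^2 = 6561 ≡ 152 (mod 377)
376 = 256 + 64 + 32 + 16 + 8 in binary powers of 2.
So 9^376 ≡ 152 · 165 · 94 · 139 · 107 ≡ 256 (mod 377).
Since 256 ≠ 1, base 9 is a Fermat witness: 377 is composite.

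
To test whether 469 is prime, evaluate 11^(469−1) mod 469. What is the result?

11^1 ≡ 11 (mod 469)
11^2 ≡ 11^2 = 121 ≡ 121 (mod 469)
11^4 ≡ 121^2 = 14641 ≡ 102 (mod 469)
11^8 ≡ 102^2 = 10404 ≡ 86 (mod 469)
11^16 ≡ 86^2 = 7396 ≡ 361 (mod 469)
11^32 ≡ 361^2 = 130321 ≡ 408 (mod 469)
11^64 ≡ 408^2 = 166464 ≡ 438 (mod 469)
11^128 ≡ 438^2 = 191844 ≡ 23 (mod 469)
11^256 ≡ 23^2 = 529 ≡ 60 (mod 469)
468 = 256 + 128 + 64 + 16 + 4 in binary powers of 2.
So 11^468 ≡ 60 · 23 · 438 · 361 · 102 ≡ 148 (mod 469).
Since 148 ≠ 1, base 11 is a Fermat witness: 469 is composite.

148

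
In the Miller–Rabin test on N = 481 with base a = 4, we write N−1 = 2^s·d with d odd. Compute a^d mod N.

481 − 1 = 480 = 2^5 · 15, so d = 15.
4^1 ≡ 4 (mod 481)
4^2 ≡ 4^2 = 16 ≡ 16 (mod 481)
4^4 ≡ 16^2 = 256 ≡ 256 (mod 481)
4^8 ≡ 256^2 = 65536 ≡ 120 (mod 481)
15 = 8 + 4 + 2 + 1 in binary powers of 2.
So 4^15 ≡ 120 · 256 · 16 · 4 ≡ 233 (mod 481).
Squaring chain: 233 → 417 → 248 → 417 → 248; never reaches −1, so base 4 is a Miller–Rabin witness that 481 is composite.

233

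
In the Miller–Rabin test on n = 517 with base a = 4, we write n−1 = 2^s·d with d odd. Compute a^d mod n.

267

517 − 1 = 516 = 2^2 · 129, so d = 129.
4^1 ≡ 4 (mod 517)
4^2 ≡ 4^2 = 16 ≡ 16 (mod 517)
4^4 ≡ 16^2 = 256 ≡ 256 (mod 517)
4^8 ≡ 256^2 = 65536 ≡ 394 (mod 517)
4^16 ≡ 394^2 = 155236 ≡ 136 (mod 517)
4^32 ≡ 136^2 = 18496 ≡ 401 (mod 517)
4^64 ≡ 401^2 = 160801 ≡ 14 (mod 517)
4^128 ≡ 14^2 = 196 ≡ 196 (mod 517)
129 = 128 + 1 in binary powers of 2.
So 4^129 ≡ 196 · 4 ≡ 267 (mod 517).
Squaring chain: 267 → 460; never reaches −1, so base 4 is a Miller–Rabin witness that 517 is composite.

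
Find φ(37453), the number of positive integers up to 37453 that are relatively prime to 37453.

Factor: 37453 = 13 · 43 · 67.
φ(37453) = (13−1) · (43−1) · (67−1) = 12 · 42 · 66 = 33264.

33264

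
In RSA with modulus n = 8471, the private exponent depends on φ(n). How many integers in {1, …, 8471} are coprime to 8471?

Factor: 8471 = 43 · 197.
φ(8471) = (43−1) · (197−1) = 42 · 196 = 8232.

8232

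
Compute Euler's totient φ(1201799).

1166400

Factor: 1201799 = 73 · 101 · 163.
φ(1201799) = (73−1) · (101−1) · (163−1) = 72 · 100 · 162 = 1166400.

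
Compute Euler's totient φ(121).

110

Factor: 121 = 11^2.
φ(121) = 11^1·(11−1) = 110.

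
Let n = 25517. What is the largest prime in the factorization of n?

25517 = 17 · 1501
1501 = 19 · 79
79 is prime.
So 25517 = 17 · 19 · 79; the largest prime factor is 79.

79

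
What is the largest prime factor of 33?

33 = 3 · 11
11 is prime.
So 33 = 3 · 11; the largest prime factor is 11.

11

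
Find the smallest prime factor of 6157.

6157 is odd.
Digit sum 19, not divisible by 3.
Ends in 7: not divisible by 5.
7: 6157 = 7·879 + 4
11: 6157 = 11·559 + 8
13: 6157 = 13·473 + 8
17: 6157 = 17·362 + 3
19: 6157 = 19·324 + 1
23: 6157 = 23·267 + 16
29: 6157 = 29·212 + 9
31: 6157 = 31·198 + 19
37: 6157 = 37·166 + 15
41: 6157 = 41·150 + 7
43: 6157 = 43·143 + 8
47: 6157 = 47·131

47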